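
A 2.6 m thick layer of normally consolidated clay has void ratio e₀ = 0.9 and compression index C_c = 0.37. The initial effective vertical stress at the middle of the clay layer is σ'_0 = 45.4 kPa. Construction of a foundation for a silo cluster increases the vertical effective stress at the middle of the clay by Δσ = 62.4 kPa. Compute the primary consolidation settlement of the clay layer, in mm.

Final effective stress: σ'_f = σ'_0 + Δσ = 45.4 + 62.4 = 107.8 kPa.
Normally consolidated clay, so the full stress increment lies on the virgin compression line:
S_c = C_c·H/(1+e₀)·log₁₀(σ'_f/σ'_0) = 0.37×2.6/(1+0.9)×log₁₀(107.8/45.4)
    = 0.50632 × 0.37556 = 0.1902 m

S_c ≈ 190 mm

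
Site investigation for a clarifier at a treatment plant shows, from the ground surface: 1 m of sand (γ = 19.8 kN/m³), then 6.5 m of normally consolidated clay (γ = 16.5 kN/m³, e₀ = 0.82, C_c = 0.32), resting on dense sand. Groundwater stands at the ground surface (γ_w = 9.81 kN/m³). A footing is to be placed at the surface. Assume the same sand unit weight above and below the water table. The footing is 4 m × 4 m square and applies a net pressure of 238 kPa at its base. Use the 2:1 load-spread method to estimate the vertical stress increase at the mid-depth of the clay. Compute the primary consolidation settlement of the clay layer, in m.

Mid-depth of clay below the ground surface: z = 1 + 6.5/2 = 4.25 m.
Total vertical stress at mid-clay: σ_v = 19.8×1 + 16.5×3.25 = 73.425 kPa.
Pore pressure: u = 9.81×(4.25 − 0) = 41.693 kPa.
Initial effective stress: σ'_0 = σ_v − u = 73.425 − 41.693 = 31.732 kPa.
Stress increase at mid-clay by the 2:1 spreading method:
Δσ = qBL/((B+z)(L+z)) = 238×4×4/((4+4.25)(4+4.25)) = 55.949 kPa
Final effective stress: σ'_f = σ'_0 + Δσ = 31.732 + 55.949 = 87.681 kPa.
Normally consolidated clay, so the full stress increment lies on the virgin compression line:
S_c = C_c·H/(1+e₀)·log₁₀(σ'_f/σ'_0) = 0.32×6.5/(1+0.82)×log₁₀(87.681/31.732)
    = 1.1429 × 0.44141 = 0.5045 m

S_c ≈ 0.504 m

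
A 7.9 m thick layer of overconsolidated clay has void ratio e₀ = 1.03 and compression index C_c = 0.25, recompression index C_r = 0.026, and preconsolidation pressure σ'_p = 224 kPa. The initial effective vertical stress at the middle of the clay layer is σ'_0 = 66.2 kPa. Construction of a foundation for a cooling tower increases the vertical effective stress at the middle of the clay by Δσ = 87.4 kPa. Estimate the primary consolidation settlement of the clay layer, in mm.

Final effective stress: σ'_f = 66.2 + 87.4 = 153.6 kPa.
σ'_f = 153.6 ≤ σ'_p = 224 kPa, so the clay remains overconsolidated and only the recompression index applies:
S_c = C_r·H/(1+e₀)·log₁₀(σ'_f/σ'_0) = 0.026×7.9/2.03×log₁₀(153.6/66.2)
    = 0.10118 × 0.36553 = 0.03698 m

S_c ≈ 37 mm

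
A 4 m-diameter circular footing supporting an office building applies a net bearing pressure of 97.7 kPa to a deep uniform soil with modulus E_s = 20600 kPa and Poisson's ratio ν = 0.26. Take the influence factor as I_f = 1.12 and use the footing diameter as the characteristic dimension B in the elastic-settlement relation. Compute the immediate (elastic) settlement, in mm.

S_e ≈ 19.8 mm

Immediate (elastic) settlement: S_e = q·B·(1−ν²)/E_s · I_f.
S_e = 97.7 × 4 × (1 − 0.26²) / 20600 × 1.12
    = 97.7 × 4 × 0.9324 / 20600 × 1.12
    = 0.01981 m = 19.81 mm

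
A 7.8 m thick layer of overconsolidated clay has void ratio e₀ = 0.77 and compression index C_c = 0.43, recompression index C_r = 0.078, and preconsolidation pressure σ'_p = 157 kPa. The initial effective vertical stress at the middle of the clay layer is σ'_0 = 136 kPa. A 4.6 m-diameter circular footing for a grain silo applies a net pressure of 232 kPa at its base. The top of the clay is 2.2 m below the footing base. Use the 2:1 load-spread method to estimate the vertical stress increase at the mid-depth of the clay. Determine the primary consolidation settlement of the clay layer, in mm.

S_c ≈ 129 mm

Mid-depth of clay below the footing base: z = 2.2 + 7.8/2 = 6.1 m.
Stress increase at mid-clay by the 2:1 spreading method:
Δσ ≈ qD²/(D+z)² = 232×4.6²/(4.6+6.1)² = 42.878 kPa
Final effective stress: σ'_f = 136 + 42.878 = 178.88 kPa.
σ'_f = 178.88 > σ'_p = 157 kPa, so the stress path crosses the preconsolidation pressure — recompression up to σ'_p, then virgin compression beyond:
S_c = H/(1+e₀)·[C_r·log₁₀(σ'_p/σ'_0) + C_c·log₁₀(σ'_f/σ'_p)]
    = 7.8/1.77 × [0.078×log₁₀(157/136) + 0.43×log₁₀(178.88/157)]
    = 4.4068 × [0.0048641 + 0.024365] = 0.1288 m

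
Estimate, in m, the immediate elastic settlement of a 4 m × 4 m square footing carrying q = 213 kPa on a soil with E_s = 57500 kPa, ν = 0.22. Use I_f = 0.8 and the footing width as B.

S_e ≈ 0.0113 m

Immediate (elastic) settlement: S_e = q·B·(1−ν²)/E_s · I_f.
S_e = 213 × 4 × (1 − 0.22²) / 57500 × 0.8
    = 213 × 4 × 0.9516 / 57500 × 0.8
    = 0.01128 m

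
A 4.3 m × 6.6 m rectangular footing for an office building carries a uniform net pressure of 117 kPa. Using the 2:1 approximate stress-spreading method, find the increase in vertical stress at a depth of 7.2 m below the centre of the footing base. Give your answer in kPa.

Δσ_z ≈ 20.9 kPa

By the 2:1 method the load spreads at 1 horizontal : 2 vertical, so at depth z the loaded area has grown by z in each plan dimension:
Δσ = qBL/((B+z)(L+z)) = 117×4.3×6.6/((4.3+7.2)(6.6+7.2)) = 20.923 kPa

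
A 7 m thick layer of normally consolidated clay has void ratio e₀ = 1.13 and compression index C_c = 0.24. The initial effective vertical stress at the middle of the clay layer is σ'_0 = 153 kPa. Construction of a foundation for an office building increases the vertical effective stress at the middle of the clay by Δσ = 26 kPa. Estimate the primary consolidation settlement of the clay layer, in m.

Final effective stress: σ'_f = σ'_0 + Δσ = 153 + 26 = 179 kPa.
Normally consolidated clay, so the full stress increment lies on the virgin compression line:
S_c = C_c·H/(1+e₀)·log₁₀(σ'_f/σ'_0) = 0.24×7/(1+1.13)×log₁₀(179/153)
    = 0.78873 × 0.068162 = 0.05376 m

S_c ≈ 0.0538 m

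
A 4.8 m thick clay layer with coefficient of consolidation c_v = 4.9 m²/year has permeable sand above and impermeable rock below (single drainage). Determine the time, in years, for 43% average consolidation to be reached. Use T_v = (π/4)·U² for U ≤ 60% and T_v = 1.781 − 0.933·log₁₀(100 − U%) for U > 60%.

Drainage path length: H_d = H = 4.8 m (single drainage).
U ≤ 60%: T_v = (π/4)·U² = (π/4)×0.43² = 0.14522.
t = T_v·H_d²/c_v = 0.14522×4.8²/4.9 = 0.6828 years.

t ≈ 0.683 years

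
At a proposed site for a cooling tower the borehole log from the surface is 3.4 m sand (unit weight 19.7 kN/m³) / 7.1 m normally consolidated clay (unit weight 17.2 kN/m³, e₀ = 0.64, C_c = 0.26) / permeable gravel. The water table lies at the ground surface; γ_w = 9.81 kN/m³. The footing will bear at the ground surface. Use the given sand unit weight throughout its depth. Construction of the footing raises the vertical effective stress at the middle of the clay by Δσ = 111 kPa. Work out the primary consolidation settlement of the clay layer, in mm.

Mid-depth of clay below the ground surface: z = 3.4 + 7.1/2 = 6.95 m.
Total vertical stress at mid-clay: σ_v = 19.7×3.4 + 17.2×3.55 = 128.04 kPa.
Pore pressure: u = 9.81×(6.95 − 0) = 68.18 kPa.
Initial effective stress: σ'_0 = σ_v − u = 128.04 − 68.18 = 59.86 kPa.
Final effective stress: σ'_f = σ'_0 + Δσ = 59.86 + 111 = 170.86 kPa.
Normally consolidated clay, so the full stress increment lies on the virgin compression line:
S_c = C_c·H/(1+e₀)·log₁₀(σ'_f/σ'_0) = 0.26×7.1/(1+0.64)×log₁₀(170.86/59.86)
    = 1.1256 × 0.4555 = 0.5127 m

S_c ≈ 513 mm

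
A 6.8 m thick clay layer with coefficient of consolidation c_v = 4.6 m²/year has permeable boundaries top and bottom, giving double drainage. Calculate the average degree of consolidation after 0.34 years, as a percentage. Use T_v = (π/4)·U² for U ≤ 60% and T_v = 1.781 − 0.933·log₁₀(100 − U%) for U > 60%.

U ≈ 41.5 %

Drainage path length: H_d = H/2 = 3.4 m (double drainage).
T_v = c_v·t/H_d² = 4.6×0.34/3.4² = 0.13529.
T_v = 0.13529 corresponds to the U ≤ 60% branch:
U = √(4T_v/π) = 0.415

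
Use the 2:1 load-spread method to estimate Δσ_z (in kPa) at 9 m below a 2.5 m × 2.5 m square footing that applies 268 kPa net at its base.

Δσ_z ≈ 12.7 kPa

By the 2:1 method the load spreads at 1 horizontal : 2 vertical, so at depth z the loaded area has grown by z in each plan dimension:
Δσ = qBL/((B+z)(L+z)) = 268×2.5×2.5/((2.5+9)(2.5+9)) = 12.665 kPa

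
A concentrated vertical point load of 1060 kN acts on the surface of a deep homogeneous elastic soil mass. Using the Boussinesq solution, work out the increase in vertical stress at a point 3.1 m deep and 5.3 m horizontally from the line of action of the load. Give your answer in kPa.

Boussinesq vertical stress below a point load on an elastic half-space:
Δσ_z = 3P/(2πz²) · [1 + (r/z)²]^(−5/2)
r/z = 5.3/3.1 = 1.7097; [1+(r/z)²]^(−5/2) = 0.032806.
Δσ_z = 3×1060/(2π×3.1²) × 0.032806 = 52.665 × 0.032806 = 1.728 kPa

Δσ_z ≈ 1.73 kPa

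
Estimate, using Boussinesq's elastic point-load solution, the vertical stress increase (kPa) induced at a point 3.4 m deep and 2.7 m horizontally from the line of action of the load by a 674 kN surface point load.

Boussinesq vertical stress below a point load on an elastic half-space:
Δσ_z = 3P/(2πz²) · [1 + (r/z)²]^(−5/2)
r/z = 2.7/3.4 = 0.79412; [1+(r/z)²]^(−5/2) = 0.29452.
Δσ_z = 3×674/(2π×3.4²) × 0.29452 = 27.838 × 0.29452 = 8.199 kPa

Δσ_z ≈ 8.2 kPa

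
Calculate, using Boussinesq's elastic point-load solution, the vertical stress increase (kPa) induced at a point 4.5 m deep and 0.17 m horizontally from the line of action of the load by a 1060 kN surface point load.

Δσ_z ≈ 24.9 kPa

Boussinesq vertical stress below a point load on an elastic half-space:
Δσ_z = 3P/(2πz²) · [1 + (r/z)²]^(−5/2)
r/z = 0.17/4.5 = 0.037778; [1+(r/z)²]^(−5/2) = 0.99644.
Δσ_z = 3×1060/(2π×4.5²) × 0.99644 = 24.993 × 0.99644 = 24.9 kPa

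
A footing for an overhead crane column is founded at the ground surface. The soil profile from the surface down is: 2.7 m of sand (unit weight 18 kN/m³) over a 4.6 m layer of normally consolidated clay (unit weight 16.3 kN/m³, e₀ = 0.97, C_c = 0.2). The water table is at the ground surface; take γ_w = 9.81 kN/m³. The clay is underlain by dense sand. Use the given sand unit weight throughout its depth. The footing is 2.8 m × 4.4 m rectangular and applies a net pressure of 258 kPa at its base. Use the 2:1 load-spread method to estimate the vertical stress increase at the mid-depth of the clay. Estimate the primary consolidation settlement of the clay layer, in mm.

Mid-depth of clay below the ground surface: z = 2.7 + 4.6/2 = 5 m.
Total vertical stress at mid-clay: σ_v = 18×2.7 + 16.3×2.3 = 86.09 kPa.
Pore pressure: u = 9.81×(5 − 0) = 49.05 kPa.
Initial effective stress: σ'_0 = σ_v − u = 86.09 − 49.05 = 37.04 kPa.
Stress increase at mid-clay by the 2:1 spreading method:
Δσ = qBL/((B+z)(L+z)) = 258×2.8×4.4/((2.8+5)(4.4+5)) = 43.352 kPa
Final effective stress: σ'_f = σ'_0 + Δσ = 37.04 + 43.352 = 80.392 kPa.
Normally consolidated clay, so the full stress increment lies on the virgin compression line:
S_c = C_c·H/(1+e₀)·log₁₀(σ'_f/σ'_0) = 0.2×4.6/(1+0.97)×log₁₀(80.392/37.04)
    = 0.46701 × 0.33654 = 0.1572 m

S_c ≈ 157 mm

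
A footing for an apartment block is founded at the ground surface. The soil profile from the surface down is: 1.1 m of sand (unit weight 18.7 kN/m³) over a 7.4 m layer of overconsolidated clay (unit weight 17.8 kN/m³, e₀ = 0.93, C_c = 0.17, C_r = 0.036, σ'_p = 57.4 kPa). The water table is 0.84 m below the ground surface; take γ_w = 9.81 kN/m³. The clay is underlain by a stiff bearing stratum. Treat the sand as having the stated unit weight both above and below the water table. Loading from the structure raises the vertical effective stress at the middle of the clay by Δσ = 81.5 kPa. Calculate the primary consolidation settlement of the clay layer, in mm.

Mid-depth of clay below the ground surface: z = 1.1 + 7.4/2 = 4.8 m.
Total vertical stress at mid-clay: σ_v = 18.7×1.1 + 17.8×3.7 = 86.43 kPa.
Pore pressure: u = 9.81×(4.8 − 0.84) = 38.848 kPa.
Initial effective stress: σ'_0 = σ_v − u = 86.43 − 38.848 = 47.582 kPa.
Final effective stress: σ'_f = 47.582 + 81.5 = 129.08 kPa.
σ'_f = 129.08 > σ'_p = 57.4 kPa, so the stress path crosses the preconsolidation pressure — recompression up to σ'_p, then virgin compression beyond:
S_c = H/(1+e₀)·[C_r·log₁₀(σ'_p/σ'_0) + C_c·log₁₀(σ'_f/σ'_p)]
    = 7.4/1.93 × [0.036×log₁₀(57.4/47.582) + 0.17×log₁₀(129.08/57.4)]
    = 3.8342 × [0.0029329 + 0.059831] = 0.2406 m

S_c ≈ 241 mm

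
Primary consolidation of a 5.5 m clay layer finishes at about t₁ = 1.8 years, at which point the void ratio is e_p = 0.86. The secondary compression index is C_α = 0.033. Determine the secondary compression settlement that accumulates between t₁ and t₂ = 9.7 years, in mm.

S_s ≈ 71.4 mm

Secondary compression: S_s = C_α·H/(1+e_p)·log₁₀(t₂/t₁)
S_s = 0.033×5.5/(1+0.86)×log₁₀(9.7/1.8)
    = 0.09758 × 0.7315 = 0.07138 m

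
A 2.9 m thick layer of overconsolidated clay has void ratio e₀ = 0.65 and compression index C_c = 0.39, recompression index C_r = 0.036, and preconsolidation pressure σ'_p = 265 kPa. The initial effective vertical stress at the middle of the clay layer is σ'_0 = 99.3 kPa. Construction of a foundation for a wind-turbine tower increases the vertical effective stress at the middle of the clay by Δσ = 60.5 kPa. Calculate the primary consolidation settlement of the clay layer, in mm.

Final effective stress: σ'_f = 99.3 + 60.5 = 159.8 kPa.
σ'_f = 159.8 ≤ σ'_p = 265 kPa, so the clay remains overconsolidated and only the recompression index applies:
S_c = C_r·H/(1+e₀)·log₁₀(σ'_f/σ'_0) = 0.036×2.9/1.65×log₁₀(159.8/99.3)
    = 0.063274 × 0.20663 = 0.01307 m

S_c ≈ 13.1 mm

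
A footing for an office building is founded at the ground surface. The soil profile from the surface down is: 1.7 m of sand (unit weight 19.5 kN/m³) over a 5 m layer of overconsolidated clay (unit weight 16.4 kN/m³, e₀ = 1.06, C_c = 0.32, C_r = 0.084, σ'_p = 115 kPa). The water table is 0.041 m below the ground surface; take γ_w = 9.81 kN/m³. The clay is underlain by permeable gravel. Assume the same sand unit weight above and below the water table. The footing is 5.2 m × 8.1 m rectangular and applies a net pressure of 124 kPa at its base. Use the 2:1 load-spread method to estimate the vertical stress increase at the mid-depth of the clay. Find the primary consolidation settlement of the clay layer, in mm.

S_c ≈ 75.8 mm

Mid-depth of clay below the ground surface: z = 1.7 + 5/2 = 4.2 m.
Total vertical stress at mid-clay: σ_v = 19.5×1.7 + 16.4×2.5 = 74.15 kPa.
Pore pressure: u = 9.81×(4.2 − 0.041) = 40.8 kPa.
Initial effective stress: σ'_0 = σ_v − u = 74.15 − 40.8 = 33.35 kPa.
Stress increase at mid-clay by the 2:1 spreading method:
Δσ = qBL/((B+z)(L+z)) = 124×5.2×8.1/((5.2+4.2)(8.1+4.2)) = 45.173 kPa
Final effective stress: σ'_f = 33.35 + 45.173 = 78.523 kPa.
σ'_f = 78.523 ≤ σ'_p = 115 kPa, so the clay remains overconsolidated and only the recompression index applies:
S_c = C_r·H/(1+e₀)·log₁₀(σ'_f/σ'_0) = 0.084×5/2.06×log₁₀(78.523/33.35)
    = 0.20388 × 0.3719 = 0.07582 m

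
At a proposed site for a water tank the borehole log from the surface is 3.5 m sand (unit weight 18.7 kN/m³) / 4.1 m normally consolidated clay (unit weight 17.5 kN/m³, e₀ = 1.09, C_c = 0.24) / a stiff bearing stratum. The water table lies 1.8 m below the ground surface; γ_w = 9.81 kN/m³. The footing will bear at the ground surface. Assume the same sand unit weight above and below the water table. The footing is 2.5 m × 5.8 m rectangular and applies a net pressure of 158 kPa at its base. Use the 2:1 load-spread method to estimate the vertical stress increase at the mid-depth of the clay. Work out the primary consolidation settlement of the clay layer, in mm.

S_c ≈ 67.1 mm

Mid-depth of clay below the ground surface: z = 3.5 + 4.1/2 = 5.55 m.
Total vertical stress at mid-clay: σ_v = 18.7×3.5 + 17.5×2.05 = 101.33 kPa.
Pore pressure: u = 9.81×(5.55 − 1.8) = 36.788 kPa.
Initial effective stress: σ'_0 = σ_v − u = 101.33 − 36.788 = 64.542 kPa.
Stress increase at mid-clay by the 2:1 spreading method:
Δσ = qBL/((B+z)(L+z)) = 158×2.5×5.8/((2.5+5.55)(5.8+5.55)) = 25.075 kPa
Final effective stress: σ'_f = σ'_0 + Δσ = 64.542 + 25.075 = 89.617 kPa.
Normally consolidated clay, so the full stress increment lies on the virgin compression line:
S_c = C_c·H/(1+e₀)·log₁₀(σ'_f/σ'_0) = 0.24×4.1/(1+1.09)×log₁₀(89.617/64.542)
    = 0.47081 × 0.14255 = 0.06711 m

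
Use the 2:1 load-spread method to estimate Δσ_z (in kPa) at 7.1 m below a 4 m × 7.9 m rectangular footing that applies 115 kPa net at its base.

By the 2:1 method the load spreads at 1 horizontal : 2 vertical, so at depth z the loaded area has grown by z in each plan dimension:
Δσ = qBL/((B+z)(L+z)) = 115×4×7.9/((4+7.1)(7.9+7.1)) = 21.826 kPa

Δσ_z ≈ 21.8 kPa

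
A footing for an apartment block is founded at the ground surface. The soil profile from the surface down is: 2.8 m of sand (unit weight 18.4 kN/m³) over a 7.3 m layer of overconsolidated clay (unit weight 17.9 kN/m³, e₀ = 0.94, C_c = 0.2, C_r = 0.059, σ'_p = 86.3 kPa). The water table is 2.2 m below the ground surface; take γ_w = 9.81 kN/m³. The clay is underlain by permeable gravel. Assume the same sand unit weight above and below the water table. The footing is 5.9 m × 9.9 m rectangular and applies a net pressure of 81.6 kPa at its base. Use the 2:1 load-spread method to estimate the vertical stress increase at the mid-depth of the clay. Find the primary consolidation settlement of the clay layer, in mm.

Mid-depth of clay below the ground surface: z = 2.8 + 7.3/2 = 6.45 m.
Total vertical stress at mid-clay: σ_v = 18.4×2.8 + 17.9×3.65 = 116.85 kPa.
Pore pressure: u = 9.81×(6.45 − 2.2) = 41.693 kPa.
Initial effective stress: σ'_0 = σ_v − u = 116.85 − 41.693 = 75.157 kPa.
Stress increase at mid-clay by the 2:1 spreading method:
Δσ = qBL/((B+z)(L+z)) = 81.6×5.9×9.9/((5.9+6.45)(9.9+6.45)) = 23.604 kPa
Final effective stress: σ'_f = 75.157 + 23.604 = 98.761 kPa.
σ'_f = 98.761 > σ'_p = 86.3 kPa, so the stress path crosses the preconsolidation pressure — recompression up to σ'_p, then virgin compression beyond:
S_c = H/(1+e₀)·[C_r·log₁₀(σ'_p/σ'_0) + C_c·log₁₀(σ'_f/σ'_p)]
    = 7.3/1.94 × [0.059×log₁₀(86.3/75.157) + 0.2×log₁₀(98.761/86.3)]
    = 3.7629 × [0.0035424 + 0.011715] = 0.05741 m

S_c ≈ 57.4 mm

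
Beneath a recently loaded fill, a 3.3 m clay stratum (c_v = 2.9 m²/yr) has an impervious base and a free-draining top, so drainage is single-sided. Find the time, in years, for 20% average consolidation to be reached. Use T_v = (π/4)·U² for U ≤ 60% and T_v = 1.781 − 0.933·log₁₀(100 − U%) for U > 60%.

Drainage path length: H_d = H = 3.3 m (single drainage).
U ≤ 60%: T_v = (π/4)·U² = (π/4)×0.2² = 0.031416.
t = T_v·H_d²/c_v = 0.031416×3.3²/2.9 = 0.118 years.

t ≈ 0.118 years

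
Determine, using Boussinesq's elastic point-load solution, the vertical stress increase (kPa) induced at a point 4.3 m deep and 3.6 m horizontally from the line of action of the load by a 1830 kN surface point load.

Δσ_z ≈ 12.5 kPa

Boussinesq vertical stress below a point load on an elastic half-space:
Δσ_z = 3P/(2πz²) · [1 + (r/z)²]^(−5/2)
r/z = 3.6/4.3 = 0.83721; [1+(r/z)²]^(−5/2) = 0.26503.
Δσ_z = 3×1830/(2π×4.3²) × 0.26503 = 47.256 × 0.26503 = 12.52 kPa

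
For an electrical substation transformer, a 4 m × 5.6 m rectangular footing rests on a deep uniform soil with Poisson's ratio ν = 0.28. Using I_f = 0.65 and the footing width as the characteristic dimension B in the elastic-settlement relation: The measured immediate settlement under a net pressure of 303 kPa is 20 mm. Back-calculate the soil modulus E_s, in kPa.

S_e = q·B·(1−ν²)/E_s · I_f  ⇒  E_s = q·B·(1−ν²)·I_f / S_e.
E_s = 303 × 4 × 0.9216 × 0.65 / 0.02 = 36300 kPa

E_s ≈ 36300 kPa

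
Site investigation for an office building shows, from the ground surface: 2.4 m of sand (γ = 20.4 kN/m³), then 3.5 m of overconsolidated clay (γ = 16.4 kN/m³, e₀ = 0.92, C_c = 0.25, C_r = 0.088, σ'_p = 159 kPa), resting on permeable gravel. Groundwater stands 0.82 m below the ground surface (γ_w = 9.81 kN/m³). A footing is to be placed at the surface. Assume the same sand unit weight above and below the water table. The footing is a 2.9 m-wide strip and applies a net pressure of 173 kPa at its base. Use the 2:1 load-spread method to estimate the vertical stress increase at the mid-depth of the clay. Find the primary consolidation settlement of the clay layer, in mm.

S_c ≈ 66.1 mm

Mid-depth of clay below the ground surface: z = 2.4 + 3.5/2 = 4.15 m.
Total vertical stress at mid-clay: σ_v = 20.4×2.4 + 16.4×1.75 = 77.66 kPa.
Pore pressure: u = 9.81×(4.15 − 0.82) = 32.667 kPa.
Initial effective stress: σ'_0 = σ_v − u = 77.66 − 32.667 = 44.993 kPa.
Stress increase at mid-clay by the 2:1 spreading method:
Δσ = qB/(B+z) = 173×2.9/(2.9+4.15) = 71.163 kPa
Final effective stress: σ'_f = 44.993 + 71.163 = 116.16 kPa.
σ'_f = 116.16 ≤ σ'_p = 159 kPa, so the clay remains overconsolidated and only the recompression index applies:
S_c = C_r·H/(1+e₀)·log₁₀(σ'_f/σ'_0) = 0.088×3.5/1.92×log₁₀(116.16/44.993)
    = 0.16042 × 0.41191 = 0.06608 m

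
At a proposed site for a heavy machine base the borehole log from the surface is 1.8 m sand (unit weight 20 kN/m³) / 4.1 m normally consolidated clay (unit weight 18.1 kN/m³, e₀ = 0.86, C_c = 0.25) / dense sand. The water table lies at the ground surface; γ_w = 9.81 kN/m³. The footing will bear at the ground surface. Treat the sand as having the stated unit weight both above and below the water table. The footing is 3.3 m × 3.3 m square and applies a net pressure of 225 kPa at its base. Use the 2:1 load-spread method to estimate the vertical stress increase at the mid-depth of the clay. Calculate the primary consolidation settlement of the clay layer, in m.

S_c ≈ 0.205 m

Mid-depth of clay below the ground surface: z = 1.8 + 4.1/2 = 3.85 m.
Total vertical stress at mid-clay: σ_v = 20×1.8 + 18.1×2.05 = 73.105 kPa.
Pore pressure: u = 9.81×(3.85 − 0) = 37.769 kPa.
Initial effective stress: σ'_0 = σ_v − u = 73.105 − 37.769 = 35.336 kPa.
Stress increase at mid-clay by the 2:1 spreading method:
Δσ = qBL/((B+z)(L+z)) = 225×3.3×3.3/((3.3+3.85)(3.3+3.85)) = 47.929 kPa
Final effective stress: σ'_f = σ'_0 + Δσ = 35.336 + 47.929 = 83.265 kPa.
Normally consolidated clay, so the full stress increment lies on the virgin compression line:
S_c = C_c·H/(1+e₀)·log₁₀(σ'_f/σ'_0) = 0.25×4.1/(1+0.86)×log₁₀(83.265/35.336)
    = 0.55108 × 0.37225 = 0.2051 m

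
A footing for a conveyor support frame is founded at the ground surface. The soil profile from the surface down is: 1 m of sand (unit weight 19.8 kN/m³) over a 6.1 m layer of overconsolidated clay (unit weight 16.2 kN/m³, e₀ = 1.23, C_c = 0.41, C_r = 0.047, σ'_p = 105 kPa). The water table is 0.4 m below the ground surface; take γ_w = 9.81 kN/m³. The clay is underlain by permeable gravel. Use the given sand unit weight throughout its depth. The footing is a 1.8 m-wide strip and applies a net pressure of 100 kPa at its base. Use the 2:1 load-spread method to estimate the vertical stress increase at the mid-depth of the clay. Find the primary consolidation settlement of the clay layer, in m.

Mid-depth of clay below the ground surface: z = 1 + 6.1/2 = 4.05 m.
Total vertical stress at mid-clay: σ_v = 19.8×1 + 16.2×3.05 = 69.21 kPa.
Pore pressure: u = 9.81×(4.05 − 0.4) = 35.806 kPa.
Initial effective stress: σ'_0 = σ_v − u = 69.21 − 35.806 = 33.404 kPa.
Stress increase at mid-clay by the 2:1 spreading method:
Δσ = qB/(B+z) = 100×1.8/(1.8+4.05) = 30.769 kPa
Final effective stress: σ'_f = 33.404 + 30.769 = 64.173 kPa.
σ'_f = 64.173 ≤ σ'_p = 105 kPa, so the clay remains overconsolidated and only the recompression index applies:
S_c = C_r·H/(1+e₀)·log₁₀(σ'_f/σ'_0) = 0.047×6.1/2.23×log₁₀(64.173/33.404)
    = 0.12856 × 0.28355 = 0.03645 m

S_c ≈ 0.0365 m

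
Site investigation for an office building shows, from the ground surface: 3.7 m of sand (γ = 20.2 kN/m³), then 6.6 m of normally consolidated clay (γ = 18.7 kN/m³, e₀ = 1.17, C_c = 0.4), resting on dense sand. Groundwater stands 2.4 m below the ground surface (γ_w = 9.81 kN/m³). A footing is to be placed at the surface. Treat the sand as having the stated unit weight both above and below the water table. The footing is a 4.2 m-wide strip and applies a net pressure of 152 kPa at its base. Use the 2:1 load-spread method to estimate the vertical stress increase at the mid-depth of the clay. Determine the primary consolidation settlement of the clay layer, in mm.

Mid-depth of clay below the ground surface: z = 3.7 + 6.6/2 = 7 m.
Total vertical stress at mid-clay: σ_v = 20.2×3.7 + 18.7×3.3 = 136.45 kPa.
Pore pressure: u = 9.81×(7 − 2.4) = 45.126 kPa.
Initial effective stress: σ'_0 = σ_v − u = 136.45 − 45.126 = 91.324 kPa.
Stress increase at mid-clay by the 2:1 spreading method:
Δσ = qB/(B+z) = 152×4.2/(4.2+7) = 57 kPa
Final effective stress: σ'_f = σ'_0 + Δσ = 91.324 + 57 = 148.32 kPa.
Normally consolidated clay, so the full stress increment lies on the virgin compression line:
S_c = C_c·H/(1+e₀)·log₁₀(σ'_f/σ'_0) = 0.4×6.6/(1+1.17)×log₁₀(148.32/91.324)
    = 1.2166 × 0.21061 = 0.2562 m

S_c ≈ 256 mm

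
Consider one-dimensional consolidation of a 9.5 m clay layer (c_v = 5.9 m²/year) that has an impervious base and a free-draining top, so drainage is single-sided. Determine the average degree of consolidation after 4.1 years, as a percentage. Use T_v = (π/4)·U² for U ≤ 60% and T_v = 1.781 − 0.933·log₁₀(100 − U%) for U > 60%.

Drainage path length: H_d = H = 9.5 m (single drainage).
T_v = c_v·t/H_d² = 5.9×4.1/9.5² = 0.26803.
T_v = 0.26803 corresponds to the U ≤ 60% branch:
U = √(4T_v/π) = 0.5842

U ≈ 58.4 %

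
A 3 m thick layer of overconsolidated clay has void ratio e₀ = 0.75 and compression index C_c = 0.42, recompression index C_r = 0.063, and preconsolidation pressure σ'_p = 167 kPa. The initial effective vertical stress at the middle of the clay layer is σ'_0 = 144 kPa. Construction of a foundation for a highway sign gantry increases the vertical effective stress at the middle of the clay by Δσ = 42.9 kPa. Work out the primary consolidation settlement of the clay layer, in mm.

S_c ≈ 42.2 mm

Final effective stress: σ'_f = 144 + 42.9 = 186.9 kPa.
σ'_f = 186.9 > σ'_p = 167 kPa, so the stress path crosses the preconsolidation pressure — recompression up to σ'_p, then virgin compression beyond:
S_c = H/(1+e₀)·[C_r·log₁₀(σ'_p/σ'_0) + C_c·log₁₀(σ'_f/σ'_p)]
    = 3/1.75 × [0.063×log₁₀(167/144) + 0.42×log₁₀(186.9/167)]
    = 1.7143 × [0.0040543 + 0.020535] = 0.04215 m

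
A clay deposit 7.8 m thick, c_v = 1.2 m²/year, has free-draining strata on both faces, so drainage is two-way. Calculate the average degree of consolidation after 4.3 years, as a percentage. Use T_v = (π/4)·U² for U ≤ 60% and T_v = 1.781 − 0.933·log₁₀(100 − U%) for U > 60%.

U ≈ 64.9 %

Drainage path length: H_d = H/2 = 3.9 m (double drainage).
T_v = c_v·t/H_d² = 1.2×4.3/3.9² = 0.33925.
T_v = 0.33925 corresponds to the U > 60% branch:
U = 1 − 10^((1.781 − T_v)/0.933)/100 = 0.649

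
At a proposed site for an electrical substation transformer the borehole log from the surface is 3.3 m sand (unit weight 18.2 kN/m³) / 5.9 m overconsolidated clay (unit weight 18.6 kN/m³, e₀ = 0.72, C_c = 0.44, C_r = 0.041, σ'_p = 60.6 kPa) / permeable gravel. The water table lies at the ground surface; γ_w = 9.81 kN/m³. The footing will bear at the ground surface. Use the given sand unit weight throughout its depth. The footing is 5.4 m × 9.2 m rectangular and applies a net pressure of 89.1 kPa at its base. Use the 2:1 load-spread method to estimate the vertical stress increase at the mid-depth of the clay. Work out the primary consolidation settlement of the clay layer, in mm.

Mid-depth of clay below the ground surface: z = 3.3 + 5.9/2 = 6.25 m.
Total vertical stress at mid-clay: σ_v = 18.2×3.3 + 18.6×2.95 = 114.93 kPa.
Pore pressure: u = 9.81×(6.25 − 0) = 61.312 kPa.
Initial effective stress: σ'_0 = σ_v − u = 114.93 − 61.312 = 53.618 kPa.
Stress increase at mid-clay by the 2:1 spreading method:
Δσ = qBL/((B+z)(L+z)) = 89.1×5.4×9.2/((5.4+6.25)(9.2+6.25)) = 24.593 kPa
Final effective stress: σ'_f = 53.618 + 24.593 = 78.211 kPa.
σ'_f = 78.211 > σ'_p = 60.6 kPa, so the stress path crosses the preconsolidation pressure — recompression up to σ'_p, then virgin compression beyond:
S_c = H/(1+e₀)·[C_r·log₁₀(σ'_p/σ'_0) + C_c·log₁₀(σ'_f/σ'_p)]
    = 5.9/1.72 × [0.041×log₁₀(60.6/53.618) + 0.44×log₁₀(78.211/60.6)]
    = 3.4302 × [0.0021796 + 0.04875] = 0.1747 m

S_c ≈ 175 mm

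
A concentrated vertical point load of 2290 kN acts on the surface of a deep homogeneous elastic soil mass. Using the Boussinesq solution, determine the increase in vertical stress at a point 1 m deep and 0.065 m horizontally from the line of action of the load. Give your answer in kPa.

Δσ_z ≈ 1080 kPa

Boussinesq vertical stress below a point load on an elastic half-space:
Δσ_z = 3P/(2πz²) · [1 + (r/z)²]^(−5/2)
r/z = 0.065/1 = 0.065; [1+(r/z)²]^(−5/2) = 0.98952.
Δσ_z = 3×2290/(2π×1²) × 0.98952 = 1093.4 × 0.98952 = 1082 kPa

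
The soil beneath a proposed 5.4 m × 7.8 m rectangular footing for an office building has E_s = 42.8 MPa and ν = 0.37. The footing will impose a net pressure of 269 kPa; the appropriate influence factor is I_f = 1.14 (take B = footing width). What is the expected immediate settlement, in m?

Immediate (elastic) settlement: S_e = q·B·(1−ν²)/E_s · I_f.
E_s = 42.8 MPa = 42800 kPa.
S_e = 269 × 5.4 × (1 − 0.37²) / 42800 × 1.14
    = 269 × 5.4 × 0.8631 / 42800 × 1.14
    = 0.03339 m

S_e ≈ 0.0334 m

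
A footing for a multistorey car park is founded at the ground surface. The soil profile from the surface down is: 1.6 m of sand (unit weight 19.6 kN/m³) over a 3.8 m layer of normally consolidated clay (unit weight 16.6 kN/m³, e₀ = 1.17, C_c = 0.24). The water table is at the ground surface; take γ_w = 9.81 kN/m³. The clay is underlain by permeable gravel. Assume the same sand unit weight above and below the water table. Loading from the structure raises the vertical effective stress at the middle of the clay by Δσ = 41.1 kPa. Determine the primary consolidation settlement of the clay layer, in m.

S_c ≈ 0.163 m

Mid-depth of clay below the ground surface: z = 1.6 + 3.8/2 = 3.5 m.
Total vertical stress at mid-clay: σ_v = 19.6×1.6 + 16.6×1.9 = 62.9 kPa.
Pore pressure: u = 9.81×(3.5 − 0) = 34.335 kPa.
Initial effective stress: σ'_0 = σ_v − u = 62.9 − 34.335 = 28.565 kPa.
Final effective stress: σ'_f = σ'_0 + Δσ = 28.565 + 41.1 = 69.665 kPa.
Normally consolidated clay, so the full stress increment lies on the virgin compression line:
S_c = C_c·H/(1+e₀)·log₁₀(σ'_f/σ'_0) = 0.24×3.8/(1+1.17)×log₁₀(69.665/28.565)
    = 0.42028 × 0.38718 = 0.1627 m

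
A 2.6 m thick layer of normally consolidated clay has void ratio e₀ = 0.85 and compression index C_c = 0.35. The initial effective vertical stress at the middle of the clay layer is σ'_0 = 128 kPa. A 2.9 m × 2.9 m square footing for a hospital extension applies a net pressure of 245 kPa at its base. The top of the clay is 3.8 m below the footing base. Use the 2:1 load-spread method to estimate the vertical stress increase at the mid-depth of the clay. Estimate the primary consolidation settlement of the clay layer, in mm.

Mid-depth of clay below the footing base: z = 3.8 + 2.6/2 = 5.1 m.
Stress increase at mid-clay by the 2:1 spreading method:
Δσ = qBL/((B+z)(L+z)) = 245×2.9×2.9/((2.9+5.1)(2.9+5.1)) = 32.195 kPa
Final effective stress: σ'_f = σ'_0 + Δσ = 128 + 32.195 = 160.19 kPa.
Normally consolidated clay, so the full stress increment lies on the virgin compression line:
S_c = C_c·H/(1+e₀)·log₁₀(σ'_f/σ'_0) = 0.35×2.6/(1+0.85)×log₁₀(160.19/128)
    = 0.49189 × 0.097425 = 0.04792 m

S_c ≈ 47.9 mm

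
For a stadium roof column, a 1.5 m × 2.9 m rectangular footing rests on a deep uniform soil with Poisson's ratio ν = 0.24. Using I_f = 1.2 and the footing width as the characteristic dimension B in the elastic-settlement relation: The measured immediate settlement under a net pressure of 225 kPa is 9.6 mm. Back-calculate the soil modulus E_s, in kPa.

E_s ≈ 39800 kPa

S_e = q·B·(1−ν²)/E_s · I_f  ⇒  E_s = q·B·(1−ν²)·I_f / S_e.
E_s = 225 × 1.5 × 0.9424 × 1.2 / 0.0096 = 39760 kPa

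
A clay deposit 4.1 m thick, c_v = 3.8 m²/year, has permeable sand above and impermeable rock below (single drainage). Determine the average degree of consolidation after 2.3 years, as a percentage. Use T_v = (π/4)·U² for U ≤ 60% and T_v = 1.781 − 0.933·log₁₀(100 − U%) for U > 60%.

Drainage path length: H_d = H = 4.1 m (single drainage).
T_v = c_v·t/H_d² = 3.8×2.3/4.1² = 0.51993.
T_v = 0.51993 corresponds to the U > 60% branch:
U = 1 − 10^((1.781 − T_v)/0.933)/100 = 0.7753

U ≈ 77.5 %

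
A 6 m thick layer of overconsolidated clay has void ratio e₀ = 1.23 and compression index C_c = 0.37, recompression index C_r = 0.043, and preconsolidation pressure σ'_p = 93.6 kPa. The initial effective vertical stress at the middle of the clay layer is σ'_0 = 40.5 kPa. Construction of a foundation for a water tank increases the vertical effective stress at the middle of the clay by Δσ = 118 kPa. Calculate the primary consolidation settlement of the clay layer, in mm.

S_c ≈ 270 mm

Final effective stress: σ'_f = 40.5 + 118 = 158.5 kPa.
σ'_f = 158.5 > σ'_p = 93.6 kPa, so the stress path crosses the preconsolidation pressure — recompression up to σ'_p, then virgin compression beyond:
S_c = H/(1+e₀)·[C_r·log₁₀(σ'_p/σ'_0) + C_c·log₁₀(σ'_f/σ'_p)]
    = 6/2.23 × [0.043×log₁₀(93.6/40.5) + 0.37×log₁₀(158.5/93.6)]
    = 2.6906 × [0.015644 + 0.084639] = 0.2698 m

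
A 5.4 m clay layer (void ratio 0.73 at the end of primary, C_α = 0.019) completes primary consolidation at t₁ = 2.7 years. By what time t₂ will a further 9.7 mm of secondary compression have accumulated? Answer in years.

S_s = C_α·H/(1+e_p)·log₁₀(t₂/t₁) ⇒ log₁₀(t₂/t₁) = S_s·(1+e_p)/(C_α·H).
log₁₀(t₂/t₁) = 0.0097 × (1+0.73) / (0.019×5.4) = 0.1636
t₂ = t₁ × 10^0.1636 = 2.7 × 1.457 = 3.935 years

t₂ ≈ 3.93 years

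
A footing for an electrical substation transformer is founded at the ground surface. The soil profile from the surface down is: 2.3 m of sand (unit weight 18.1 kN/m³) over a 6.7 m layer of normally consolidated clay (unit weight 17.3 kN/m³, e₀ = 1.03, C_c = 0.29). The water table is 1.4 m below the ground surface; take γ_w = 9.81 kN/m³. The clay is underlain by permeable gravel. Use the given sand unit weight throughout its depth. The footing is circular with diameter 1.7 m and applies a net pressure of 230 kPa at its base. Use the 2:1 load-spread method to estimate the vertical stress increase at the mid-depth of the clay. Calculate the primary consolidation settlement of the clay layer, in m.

Mid-depth of clay below the ground surface: z = 2.3 + 6.7/2 = 5.65 m.
Total vertical stress at mid-clay: σ_v = 18.1×2.3 + 17.3×3.35 = 99.585 kPa.
Pore pressure: u = 9.81×(5.65 − 1.4) = 41.693 kPa.
Initial effective stress: σ'_0 = σ_v − u = 99.585 − 41.693 = 57.892 kPa.
Stress increase at mid-clay by the 2:1 spreading method:
Δσ ≈ qD²/(D+z)² = 230×1.7²/(1.7+5.65)² = 12.304 kPa
Final effective stress: σ'_f = σ'_0 + Δσ = 57.892 + 12.304 = 70.196 kPa.
Normally consolidated clay, so the full stress increment lies on the virgin compression line:
S_c = C_c·H/(1+e₀)·log₁₀(σ'_f/σ'_0) = 0.29×6.7/(1+1.03)×log₁₀(70.196/57.892)
    = 0.95714 × 0.083694 = 0.08011 m

S_c ≈ 0.0801 m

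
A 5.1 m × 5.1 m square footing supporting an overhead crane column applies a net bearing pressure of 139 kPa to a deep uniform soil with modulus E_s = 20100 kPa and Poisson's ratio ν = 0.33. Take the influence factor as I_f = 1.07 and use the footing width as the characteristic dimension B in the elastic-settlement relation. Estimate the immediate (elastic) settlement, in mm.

Immediate (elastic) settlement: S_e = q·B·(1−ν²)/E_s · I_f.
S_e = 139 × 5.1 × (1 − 0.33²) / 20100 × 1.07
    = 139 × 5.1 × 0.8911 / 20100 × 1.07
    = 0.03363 m = 33.63 mm

S_e ≈ 33.6 mm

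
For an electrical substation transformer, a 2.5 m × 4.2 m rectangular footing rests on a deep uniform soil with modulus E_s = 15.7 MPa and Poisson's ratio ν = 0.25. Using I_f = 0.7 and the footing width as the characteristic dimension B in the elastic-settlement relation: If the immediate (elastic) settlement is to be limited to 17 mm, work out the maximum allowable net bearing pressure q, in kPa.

q ≈ 163 kPa

E_s = 15.7 MPa = 15700 kPa.
S_e = q·B·(1−ν²)/E_s · I_f  ⇒  q = S_e·E_s / (B·(1−ν²)·I_f).
q = 0.017 × 15700 / (2.5 × 0.9375 × 0.7) = 162.7 kPa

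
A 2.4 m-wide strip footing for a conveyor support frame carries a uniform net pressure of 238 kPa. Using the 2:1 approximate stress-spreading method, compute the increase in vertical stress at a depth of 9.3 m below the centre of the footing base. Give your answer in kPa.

By the 2:1 method the load spreads at 1 horizontal : 2 vertical, so at depth z the loaded area has grown by z in each plan dimension:
Δσ = qB/(B+z) = 238×2.4/(2.4+9.3) = 48.821 kPa

Δσ_z ≈ 48.8 kPa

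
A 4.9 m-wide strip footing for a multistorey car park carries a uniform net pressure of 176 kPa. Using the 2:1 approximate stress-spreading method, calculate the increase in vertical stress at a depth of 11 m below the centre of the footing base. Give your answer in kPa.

By the 2:1 method the load spreads at 1 horizontal : 2 vertical, so at depth z the loaded area has grown by z in each plan dimension:
Δσ = qB/(B+z) = 176×4.9/(4.9+11) = 54.239 kPa

Δσ_z ≈ 54.2 kPa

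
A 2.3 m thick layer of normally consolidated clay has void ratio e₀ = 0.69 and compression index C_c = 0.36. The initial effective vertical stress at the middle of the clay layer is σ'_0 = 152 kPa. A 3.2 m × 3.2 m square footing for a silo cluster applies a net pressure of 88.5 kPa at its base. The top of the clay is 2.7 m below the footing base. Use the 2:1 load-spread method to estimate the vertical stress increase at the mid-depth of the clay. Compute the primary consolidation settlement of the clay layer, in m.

S_c ≈ 0.0241 m

Mid-depth of clay below the footing base: z = 2.7 + 2.3/2 = 3.85 m.
Stress increase at mid-clay by the 2:1 spreading method:
Δσ = qBL/((B+z)(L+z)) = 88.5×3.2×3.2/((3.2+3.85)(3.2+3.85)) = 18.233 kPa
Final effective stress: σ'_f = σ'_0 + Δσ = 152 + 18.233 = 170.23 kPa.
Normally consolidated clay, so the full stress increment lies on the virgin compression line:
S_c = C_c·H/(1+e₀)·log₁₀(σ'_f/σ'_0) = 0.36×2.3/(1+0.69)×log₁₀(170.23/152)
    = 0.48994 × 0.049193 = 0.0241 m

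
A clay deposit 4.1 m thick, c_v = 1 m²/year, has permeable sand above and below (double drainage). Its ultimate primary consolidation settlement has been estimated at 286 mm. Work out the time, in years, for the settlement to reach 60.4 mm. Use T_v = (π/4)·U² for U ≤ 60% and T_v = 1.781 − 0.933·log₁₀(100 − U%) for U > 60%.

t ≈ 0.147 years

Drainage path length: H_d = H/2 = 2.05 m (double drainage).
U = S(t)/S_ult = 60.4/286 = 0.2112.
U ≤ 60%: T_v = (π/4)·U² = (π/4)×0.21119² = 0.035029.
t = T_v·H_d²/c_v = 0.035029×2.05²/1 = 0.1472 years.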